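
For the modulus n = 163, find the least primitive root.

2

φ(163) = 163 − 1 = 162 = 2 · 3^4.
g is a primitive root iff g^(162/q) ≢ 1 (mod 163) for each prime q ∈ {2, 3}.
g = 2: 2^81 ≡ 162; 2^54 ≡ 104 — none is 1, so 2 is a primitive root.
Hence the least primitive root of 163 is 2.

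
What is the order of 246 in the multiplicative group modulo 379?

21

ord(246) | φ(379) = 379 − 1 = 378 = 2 · 3^3 · 7.
Divisors of 378: 1, 2, 3, 6, 7, 9, 14, 18, 21, 27, 42, 54, 63, 126, 189, 378.
Evaluate successive powers at the divisors of 378:
246^1 ≡ 246
246^2 ≡ 255
246^3 ≡ 195
246^6 ≡ 125
246^7 ≡ 51
246^9 ≡ 119
246^14 ≡ 327
246^18 ≡ 138
246^21 ≡ 1
Hence ord(246) = 21.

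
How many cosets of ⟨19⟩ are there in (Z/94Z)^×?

1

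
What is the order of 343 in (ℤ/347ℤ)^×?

346

ord(343) | φ(347) = 347 − 1 = 346 = 2 · 173.
Divisors of 346: 1, 2, 173, 346.
Test each divisor d:
343^1 ≡ 343 (mod 347)
343^2 ≡ 16 (mod 347)
343^173 ≡ 346 (mod 347)
343^346 ≡ 1 (mod 347) ✓
The smallest such exponent is 346, so the order of 343 is 346.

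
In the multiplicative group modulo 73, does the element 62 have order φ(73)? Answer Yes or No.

φ(73) = 73 − 1 = 72 = 2^3 · 3^2.
62 is a primitive root mod 73 iff 62^(φ(73)/q) ≢ 1 for every prime q | φ(73), i.e. q ∈ {2, 3}.
62^36 ≡ 72 (mod 73)  [q = 2: ≢ 1 ✓]
62^24 ≡ 8 (mod 73)  [q = 3: ≢ 1 ✓]
None equal 1, so ord_73(62) = 72: 62 is a primitive root.

Yes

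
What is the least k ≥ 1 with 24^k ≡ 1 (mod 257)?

The order of 24 must divide φ(257) = 257 − 1 = 256 = 2^8.
Divisors of 256: 1, 2, 4, 8, 16, 32, 64, 128, 256.
Compute 24^d (mod 257) for the divisors d until we hit 1:
24^1 ≡ 24
24^2 ≡ 62
24^4 ≡ 246
24^8 ≡ 121
24^16 ≡ 249
24^32 ≡ 64
24^64 ≡ 241
24^128 ≡ 256
24^256 ≡ 1
Therefore the multiplicative order of 24 modulo 257 is 256.

256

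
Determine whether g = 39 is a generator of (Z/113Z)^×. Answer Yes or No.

φ(113) = 113 − 1 = 112 = 2^4 · 7.
Test 39^(112/q) mod 113 for each prime factor q of 112:
39^56 ≡ 112 (mod 113)  [q = 2: ≢ 1 ✓]
39^16 ≡ 28 (mod 113)  [q = 7: ≢ 1 ✓]
Every test exponent gives a nontrivial residue, hence 39 generates the full group.

Yes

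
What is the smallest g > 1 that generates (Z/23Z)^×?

5

φ(23) = 23 − 1 = 22 = 2 · 11.
g is a primitive root iff g^(22/q) ≢ 1 (mod 23) for each prime q ∈ {2, 11}.
g = 2: 2^11 ≡ 1 — hits 1, so not a primitive root.
g = 3: 3^11 ≡ 1 — hits 1, so not a primitive root.
g = 4: 4^11 ≡ 1 — hits 1, so not a primitive root.
g = 5: 5^11 ≡ 22; 5^2 ≡ 2 — none is 1, so 5 is a primitive root.
Hence the least primitive root of 23 is 5.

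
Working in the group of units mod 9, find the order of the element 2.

6

By Lagrange's theorem, ord_9(2) divides φ(9) = φ(3^2) = 3·(3−1) = 6 = 2 · 3.
Divisors of 6: 1, 2, 3, 6.
Test each divisor d:
2^1 ≡ 2 (mod 9)
2^2 ≡ 4 (mod 9)
2^3 ≡ 8 (mod 9)
2^6 ≡ 1 (mod 9) ✓
So ord_9(2) = 6.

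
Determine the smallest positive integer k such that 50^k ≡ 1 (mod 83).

82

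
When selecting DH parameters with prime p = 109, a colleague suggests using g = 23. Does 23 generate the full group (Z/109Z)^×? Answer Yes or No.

φ(109) = 109 − 1 = 108 = 2^2 · 3^3.
An element g generates (Z/109Z)^× iff g^(108/q) ≢ 1 (mod 109) for each prime q ∈ {2, 3}.
23^54 ≡ 108 (mod 109)  [q = 2: ≢ 1 ✓]
23^36 ≡ 1 (mod 109)  [q = 3: ≡ 1 ✗]
The check at q = 3 fails, so 23 generates a proper subgroup.

No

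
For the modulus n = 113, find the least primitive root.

3

φ(113) = 113 − 1 = 112 = 2^4 · 7.
g is a primitive root iff g^(112/q) ≢ 1 (mod 113) for each prime q ∈ {2, 7}.
g = 2: 2^56 ≡ 1 — hits 1, so not a primitive root.
g = 3: 3^56 ≡ 112; 3^16 ≡ 49 — none is 1, so 3 is a primitive root.
So 3 is the smallest generator of (Z/113Z)^×.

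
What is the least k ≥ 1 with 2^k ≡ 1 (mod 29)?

28

ord(2) | φ(29) = 29 − 1 = 28 = 2^2 · 7.
Divisors of 28: 1, 2, 4, 7, 14, 28.
Evaluate successive powers at the divisors of 28:
2^1 ≡ 2 (mod 29)
2^2 ≡ 4 (mod 29)
2^4 ≡ 16 (mod 29)
2^7 ≡ 12 (mod 29)
2^14 ≡ 28 (mod 29)
2^28 ≡ 1 (mod 29) ✓
The smallest such exponent is 28, so the order of 2 is 28.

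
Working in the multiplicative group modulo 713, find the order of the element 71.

165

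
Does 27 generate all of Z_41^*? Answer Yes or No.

No

φ(41) = 41 − 1 = 40 = 2^3 · 5.
An element g generates (Z/41Z)^× iff g^(40/q) ≢ 1 (mod 41) for each prime q ∈ {2, 5}.
27^20 ≡ 40 (mod 41)  [q = 2: ≢ 1 ✓]
27^8 ≡ 1 (mod 41)  [q = 5: ≡ 1 ✗]
Since 27^8 ≡ 1, the order of 27 divides 8 < 40, so 27 is not a primitive root.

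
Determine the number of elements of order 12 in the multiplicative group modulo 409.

4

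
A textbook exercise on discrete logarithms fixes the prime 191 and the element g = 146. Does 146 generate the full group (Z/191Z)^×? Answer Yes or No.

Yes

φ(191) = 191 − 1 = 190 = 2 · 5 · 19.
146 is a primitive root mod 191 iff 146^(φ(191)/q) ≢ 1 for every prime q | φ(191), i.e. q ∈ {2, 5, 19}.
146^95 ≡ 190 (mod 191)  [q = 2: ≢ 1 ✓]
146^38 ≡ 184 (mod 191)  [q = 5: ≢ 1 ✓]
146^10 ≡ 6 (mod 191)  [q = 19: ≢ 1 ✓]
All checks pass, so 146 has order 190 and is a primitive root modulo 191.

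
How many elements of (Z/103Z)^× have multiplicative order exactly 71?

φ(103) = 103 − 1 = 102 = 2 · 3 · 17.
(Z/103Z)^× is cyclic (|G| = 102); a cyclic group of order m has exactly φ(d) elements of each order d | m, and none otherwise.
71 does not divide 102, so no element of (Z/103Z)^× has order 71.

0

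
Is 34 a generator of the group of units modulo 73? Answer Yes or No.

φ(73) = 73 − 1 = 72 = 2^3 · 3^2.
Test 34^(72/q) mod 73 for each prime factor q of 72:
34^36 ≡ 72 (mod 73)  [q = 2: ≢ 1 ✓]
34^24 ≡ 64 (mod 73)  [q = 3: ≢ 1 ✓]
All checks pass, so 34 has order 72 and is a primitive root modulo 73.

Yes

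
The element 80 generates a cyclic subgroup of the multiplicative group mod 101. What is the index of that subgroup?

4

ord(80) | φ(101) = 101 − 1 = 100 = 2^2 · 5^2.
Divisors of 100: 1, 2, 4, 5, 10, 20, 25, 50, 100.
Compute 80^d (mod 101) for the divisors d until we hit 1:
80^1 ≡ 80
80^2 ≡ 37
80^4 ≡ 56
80^5 ≡ 36
80^10 ≡ 84
80^20 ≡ 87
80^25 ≡ 1
So ord_101(80) = 25, hence |⟨80⟩| = 25.
Index = |(Z/101Z)^×| / |⟨80⟩| = 100 / 25 = 4.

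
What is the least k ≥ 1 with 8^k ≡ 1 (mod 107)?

ord(8) | φ(107) = 107 − 1 = 106 = 2 · 53.
Divisors of 106: 1, 2, 53, 106.
Check 8^d mod 107 for each divisor in increasing order:
8^1 ≡ 8 (mod 107)
8^2 ≡ 64 (mod 107)
8^53 ≡ 106 (mod 107)
8^106 ≡ 1 (mod 107) ✓
Hence ord(8) = 106.

106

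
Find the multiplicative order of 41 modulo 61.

10

Since 41 ∈ (Z/61Z)^×, its order divides φ(61) = 61 − 1 = 60 = 2^2 · 3 · 5.
Divisors of 60: 1, 2, 3, 4, 5, 6, 10, 12, 15, 20, 30, 60.
Test each divisor d:
41^1 ≡ 41 (mod 61)
41^2 ≡ 34 (mod 61)
41^3 ≡ 52 (mod 61)
41^4 ≡ 58 (mod 61)
41^5 ≡ 60 (mod 61)
41^6 ≡ 20 (mod 61)
41^10 ≡ 1 (mod 61) ✓
The smallest such exponent is 10, so the order of 41 is 10.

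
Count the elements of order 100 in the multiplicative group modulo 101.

40

φ(101) = 101 − 1 = 100 = 2^2 · 5^2.
(Z/101Z)^× is cyclic (|G| = 100); a cyclic group of order m has exactly φ(d) elements of each order d | m, and none otherwise.
100 = 2^2 · 5^2 divides 100, and φ(100) = 40.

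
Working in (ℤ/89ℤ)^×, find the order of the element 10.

The order of 10 must divide φ(89) = 89 − 1 = 88 = 2^3 · 11.
Divisors of 88: 1, 2, 4, 8, 11, 22, 44, 88.
Compute 10^d (mod 89) for the divisors d until we hit 1:
10^1 ≡ 10 (mod 89)
10^2 ≡ 11 (mod 89)
10^4 ≡ 32 (mod 89)
10^8 ≡ 45 (mod 89)
10^11 ≡ 55 (mod 89)
10^22 ≡ 88 (mod 89)
10^44 ≡ 1 (mod 89) ✓
Therefore the multiplicative order of 10 modulo 89 is 44.

44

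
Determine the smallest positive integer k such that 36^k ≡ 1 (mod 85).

8

The order of 36 must divide φ(85) = φ(5·17) = (5−1)·(17−1) = 4·16 = 64 = 2^6.
Divisors of 64: 1, 2, 4, 8, 16, 32, 64.
Test each divisor d:
36^1 ≡ 36
36^2 ≡ 21
36^4 ≡ 16
36^8 ≡ 1
Hence ord(36) = 8.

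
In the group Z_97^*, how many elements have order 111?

φ(97) = 97 − 1 = 96 = 2^5 · 3.
(Z/97Z)^× is cyclic (|G| = 96); a cyclic group of order m has exactly φ(d) elements of each order d | m, and none otherwise.
Here 96 is not a multiple of 111, so there are no elements of order 111.

0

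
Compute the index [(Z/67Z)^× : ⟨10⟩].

2

The order of 10 must divide φ(67) = 67 − 1 = 66 = 2 · 3 · 11.
Divisors of 66: 1, 2, 3, 6, 11, 22, 33, 66.
Test each divisor d:
10^1 ≡ 10 (mod 67)
10^2 ≡ 33 (mod 67)
10^3 ≡ 62 (mod 67)
10^6 ≡ 25 (mod 67)
10^11 ≡ 29 (mod 67)
10^22 ≡ 37 (mod 67)
10^33 ≡ 1 (mod 67) ✓
The order of 10 is 33, so the subgroup it generates has 33 elements.
[(Z/67Z)^× : ⟨10⟩] = 66/33 = 2.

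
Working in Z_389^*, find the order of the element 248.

By Lagrange's theorem, ord_389(248) divides φ(389) = 389 − 1 = 388 = 2^2 · 97.
Divisors of 388: 1, 2, 4, 97, 194, 388.
Check 248^d mod 389 for each divisor in increasing order:
248^1 ≡ 248 (mod 389)
248^2 ≡ 42 (mod 389)
248^4 ≡ 208 (mod 389)
248^97 ≡ 1 (mod 389) ✓
So ord_389(248) = 97.

97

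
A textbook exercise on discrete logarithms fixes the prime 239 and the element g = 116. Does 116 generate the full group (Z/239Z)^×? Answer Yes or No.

φ(239) = 239 − 1 = 238 = 2 · 7 · 17.
116 is a primitive root mod 239 iff 116^(φ(239)/q) ≢ 1 for every prime q | φ(239), i.e. q ∈ {2, 7, 17}.
116^119 ≡ 1 (mod 239)  [q = 2: ≡ 1 ✗]
116^34 ≡ 100 (mod 239)  [q = 7: ≢ 1 ✓]
116^14 ≡ 36 (mod 239)  [q = 17: ≢ 1 ✓]
Since 116^119 ≡ 1, the order of 116 divides 119 < 238, so 116 is not a primitive root.

No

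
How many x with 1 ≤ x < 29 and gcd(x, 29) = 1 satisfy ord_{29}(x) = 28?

12

φ(29) = 29 − 1 = 28 = 2^2 · 7.
Since (Z/29Z)^× is cyclic of order 28, the number of elements of order d is φ(d) when d | 28 and 0 otherwise.
28 = 2^2 · 7 divides 28, and φ(28) = 12.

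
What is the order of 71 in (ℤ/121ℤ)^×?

By Lagrange's theorem, ord_121(71) divides φ(121) = φ(11^2) = 11·(11−1) = 110 = 2 · 5 · 11.
Divisors of 110: 1, 2, 5, 10, 11, 22, 55, 110.
Test each divisor d:
71^1 ≡ 71 (mod 121)
71^2 ≡ 80 (mod 121)
71^5 ≡ 45 (mod 121)
71^10 ≡ 89 (mod 121)
71^11 ≡ 27 (mod 121)
71^22 ≡ 3 (mod 121)
71^55 ≡ 1 (mod 121) ✓
Hence ord(71) = 55.

55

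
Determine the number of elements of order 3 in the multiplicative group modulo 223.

φ(223) = 223 − 1 = 222 = 2 · 3 · 37.
Since (Z/223Z)^× is cyclic of order 222, the number of elements of order d is φ(d) when d | 222 and 0 otherwise.
3 | 222, and φ(3) = 3 − 1 = 2.

2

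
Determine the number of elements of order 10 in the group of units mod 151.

4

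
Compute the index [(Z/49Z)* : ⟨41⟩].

3

The order of 41 must divide φ(49) = φ(7^2) = 7·(7−1) = 42 = 2 · 3 · 7.
Divisors of 42: 1, 2, 3, 6, 7, 14, 21, 42.
Compute 41^d (mod 49) for the divisors d until we hit 1:
41^1 ≡ 41
41^2 ≡ 15
41^3 ≡ 27
41^6 ≡ 43
41^7 ≡ 48
41^14 ≡ 1
So ord_49(41) = 14, hence |⟨41⟩| = 14.
[(Z/49Z)^× : ⟨41⟩] = 42/14 = 3.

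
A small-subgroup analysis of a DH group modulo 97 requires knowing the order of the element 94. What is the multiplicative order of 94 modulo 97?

48

ord(94) | φ(97) = 97 − 1 = 96 = 2^5 · 3.
Divisors of 96: 1, 2, 3, 4, 6, 8, 12, 16, 24, 32, 48, 96.
Check 94^d mod 97 for each divisor in increasing order:
94^1 ≡ 94
94^2 ≡ 9
94^3 ≡ 70
94^4 ≡ 81
94^6 ≡ 50
94^8 ≡ 62
94^12 ≡ 75
94^16 ≡ 61
94^24 ≡ 96
94^32 ≡ 35
94^48 ≡ 1
Therefore the multiplicative order of 94 modulo 97 is 48.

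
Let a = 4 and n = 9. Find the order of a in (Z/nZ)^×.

The order of 4 must divide φ(9) = φ(3^2) = 3·(3−1) = 6 = 2 · 3.
Divisors of 6: 1, 2, 3, 6.
Evaluate successive powers at the divisors of 6:
4^1 ≡ 4 (mod 9)
4^2 ≡ 7 (mod 9)
4^3 ≡ 1 (mod 9) ✓
So ord_9(4) = 3.

3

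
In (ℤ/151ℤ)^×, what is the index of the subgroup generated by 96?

The order of 96 must divide φ(151) = 151 − 1 = 150 = 2 · 3 · 5^2.
Divisors of 150: 1, 2, 3, 5, 6, 10, 15, 25, 30, 50, 75, 150.
Compute 96^d (mod 151) for the divisors d until we hit 1:
96^1 ≡ 96 (mod 151)
96^2 ≡ 5 (mod 151)
96^3 ≡ 27 (mod 151)
96^5 ≡ 135 (mod 151)
96^6 ≡ 125 (mod 151)
96^10 ≡ 105 (mod 151)
96^15 ≡ 132 (mod 151)
96^25 ≡ 119 (mod 151)
96^30 ≡ 59 (mod 151)
96^50 ≡ 118 (mod 151)
96^75 ≡ 150 (mod 151)
96^150 ≡ 1 (mod 151) ✓
Thus |⟨96⟩| = ord(96) = 150.
The index is φ(151) / ord(96) = 150 / 150 = 1.

1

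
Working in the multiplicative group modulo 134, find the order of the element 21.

33

ord(21) | φ(134) = φ(2)·φ(67) = 1·66 = 66 = 2 · 3 · 11.
Divisors of 66: 1, 2, 3, 6, 11, 22, 33, 66.
Check 21^d mod 134 for each divisor in increasing order:
21^1 ≡ 21 (mod 134)
21^2 ≡ 39 (mod 134)
21^3 ≡ 15 (mod 134)
21^6 ≡ 91 (mod 134)
21^11 ≡ 37 (mod 134)
21^22 ≡ 29 (mod 134)
21^33 ≡ 1 (mod 134) ✓
Therefore the multiplicative order of 21 modulo 134 is 33.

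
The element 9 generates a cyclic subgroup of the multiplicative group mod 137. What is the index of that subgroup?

2

The order of 9 must divide φ(137) = 137 − 1 = 136 = 2^3 · 17.
Divisors of 136: 1, 2, 4, 8, 17, 34, 68, 136.
Evaluate successive powers at the divisors of 136:
9^1 ≡ 9
9^2 ≡ 81
9^4 ≡ 122
9^8 ≡ 88
9^17 ≡ 100
9^34 ≡ 136
9^68 ≡ 1
The order of 9 is 68, so the subgroup it generates has 68 elements.
[(Z/137Z)^× : ⟨9⟩] = 136/68 = 2.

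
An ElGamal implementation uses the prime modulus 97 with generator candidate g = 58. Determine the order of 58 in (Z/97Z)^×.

ord(58) | φ(97) = 97 − 1 = 96 = 2^5 · 3.
Divisors of 96: 1, 2, 3, 4, 6, 8, 12, 16, 24, 32, 48, 96.
Evaluate successive powers at the divisors of 96:
58^1 ≡ 58
58^2 ≡ 66
58^3 ≡ 45
58^4 ≡ 88
58^6 ≡ 85
58^8 ≡ 81
58^12 ≡ 47
58^16 ≡ 62
58^24 ≡ 75
58^32 ≡ 61
58^48 ≡ 96
58^96 ≡ 1
Therefore the multiplicative order of 58 modulo 97 is 96.

96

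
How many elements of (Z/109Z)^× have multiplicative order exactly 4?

2

φ(109) = 109 − 1 = 108 = 2^2 · 3^3.
Since (Z/109Z)^× is cyclic of order 108, the number of elements of order d is φ(d) when d | 108 and 0 otherwise.
4 = 2^2 divides 108, and φ(4) = 2.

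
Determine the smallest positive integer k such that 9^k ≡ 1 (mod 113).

56

By Lagrange's theorem, ord_113(9) divides φ(113) = 113 − 1 = 112 = 2^4 · 7.
Divisors of 112: 1, 2, 4, 7, 8, 14, 16, 28, 56, 112.
Test each divisor d:
9^1 ≡ 9 (mod 113)
9^2 ≡ 81 (mod 113)
9^4 ≡ 7 (mod 113)
9^7 ≡ 18 (mod 113)
9^8 ≡ 49 (mod 113)
9^14 ≡ 98 (mod 113)
9^16 ≡ 28 (mod 113)
9^28 ≡ 112 (mod 113)
9^56 ≡ 1 (mod 113) ✓
Therefore the multiplicative order of 9 modulo 113 is 56.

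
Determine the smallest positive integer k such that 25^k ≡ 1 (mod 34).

By Lagrange's theorem, ord_34(25) divides φ(34) = φ(2)·φ(17) = 1·16 = 16 = 2^4.
Divisors of 16: 1, 2, 4, 8, 16.
Check 25^d mod 34 for each divisor in increasing order:
25^1 ≡ 25 (mod 34)
25^2 ≡ 13 (mod 34)
25^4 ≡ 33 (mod 34)
25^8 ≡ 1 (mod 34) ✓
Hence ord(25) = 8.

8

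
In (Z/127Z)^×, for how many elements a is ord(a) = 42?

12

φ(127) = 127 − 1 = 126 = 2 · 3^2 · 7.
(Z/127Z)^× is cyclic (|G| = 126); a cyclic group of order m has exactly φ(d) elements of each order d | m, and none otherwise.
42 = 2 · 3 · 7 divides 126, and φ(42) = 12.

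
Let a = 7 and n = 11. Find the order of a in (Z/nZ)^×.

10

Since 7 ∈ (Z/11Z)^×, its order divides φ(11) = 11 − 1 = 10 = 2 · 5.
Divisors of 10: 1, 2, 5, 10.
Test each divisor d:
7^1 ≡ 7
7^2 ≡ 5
7^5 ≡ 10
7^10 ≡ 1
Therefore the multiplicative order of 7 modulo 11 is 10.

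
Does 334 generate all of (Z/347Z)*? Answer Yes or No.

φ(347) = 347 − 1 = 346 = 2 · 173.
It suffices to check that the order of 334 is not a proper divisor of 346: compute 334^(346/q) for q ∈ {2, 173}.
334^173 ≡ 346 (mod 347)  [q = 2: ≢ 1 ✓]
334^2 ≡ 169 (mod 347)  [q = 173: ≢ 1 ✓]
Every test exponent gives a nontrivial residue, hence 334 generates the full group.

Yes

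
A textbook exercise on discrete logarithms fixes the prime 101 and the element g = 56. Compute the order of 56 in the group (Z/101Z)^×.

25

The order of 56 must divide φ(101) = 101 − 1 = 100 = 2^2 · 5^2.
Divisors of 100: 1, 2, 4, 5, 10, 20, 25, 50, 100.
Check 56^d mod 101 for each divisor in increasing order:
56^1 ≡ 56 (mod 101)
56^2 ≡ 5 (mod 101)
56^4 ≡ 25 (mod 101)
56^5 ≡ 87 (mod 101)
56^10 ≡ 95 (mod 101)
56^20 ≡ 36 (mod 101)
56^25 ≡ 1 (mod 101) ✓
Therefore the multiplicative order of 56 modulo 101 is 25.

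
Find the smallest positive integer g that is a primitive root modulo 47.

φ(47) = 47 − 1 = 46 = 2 · 23.
Test candidates g = 2, 3, … against the prime factors q ∈ {2, 23} of φ(47): g is a generator iff g^(46/q) ≢ 1 for every such q.
g = 2: 2^23 ≡ 1 — hits 1, so not a primitive root.
g = 3: 3^23 ≡ 1 — hits 1, so not a primitive root.
g = 4: 4^23 ≡ 1 — hits 1, so not a primitive root.
g = 5: 5^23 ≡ 46; 5^2 ≡ 25 — none is 1, so 5 is a primitive root.
The smallest primitive root modulo 47 is 5.

5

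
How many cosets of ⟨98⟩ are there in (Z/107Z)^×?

1

By Lagrange's theorem, ord_107(98) divides φ(107) = 107 − 1 = 106 = 2 · 53.
Divisors of 106: 1, 2, 53, 106.
Check 98^d mod 107 for each divisor in increasing order:
98^1 ≡ 98 (mod 107)
98^2 ≡ 81 (mod 107)
98^53 ≡ 106 (mod 107)
98^106 ≡ 1 (mod 107) ✓
So ord_107(98) = 106, hence |⟨98⟩| = 106.
Index = |(Z/107Z)^×| / |⟨98⟩| = 106 / 106 = 1.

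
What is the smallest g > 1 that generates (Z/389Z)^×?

φ(389) = 389 − 1 = 388 = 2^2 · 97.
g is a primitive root iff g^(388/q) ≢ 1 (mod 389) for each prime q ∈ {2, 97}.
g = 2: 2^194 ≡ 388; 2^4 ≡ 16 — none is 1, so 2 is a primitive root.
So 2 is the smallest generator of (Z/389Z)^×.

2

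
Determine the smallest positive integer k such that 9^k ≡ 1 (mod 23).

ord(9) | φ(23) = 23 − 1 = 22 = 2 · 11.
Divisors of 22: 1, 2, 11, 22.
Check 9^d mod 23 for each divisor in increasing order:
9^1 ≡ 9 (mod 23)
9^2 ≡ 12 (mod 23)
9^11 ≡ 1 (mod 23) ✓
So ord_23(9) = 11.

11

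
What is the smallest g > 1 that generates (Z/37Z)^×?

2

φ(37) = 37 − 1 = 36 = 2^2 · 3^2.
g is a primitive root iff g^(36/q) ≢ 1 (mod 37) for each prime q ∈ {2, 3}.
g = 2: 2^18 ≡ 36; 2^12 ≡ 26 — none is 1, so 2 is a primitive root.
So 2 is the smallest generator of (Z/37Z)^×.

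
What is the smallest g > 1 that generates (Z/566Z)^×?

3

φ(566) = φ(2)·φ(283) = 1·282 = 282 = 2 · 3 · 47.
Test candidates g = 2, 3, … against the prime factors q ∈ {2, 3, 47} of φ(566): g is a generator iff g^(282/q) ≢ 1 for every such q.
g = 2: gcd(2, 566) = 2 > 1, not a unit — skip.
g = 3: 3^141 ≡ 565; 3^94 ≡ 521; 3^6 ≡ 163 — none is 1, so 3 is a primitive root.
Hence the least primitive root of 566 is 3.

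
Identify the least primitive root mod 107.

2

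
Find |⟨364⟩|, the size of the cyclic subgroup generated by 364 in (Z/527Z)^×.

By Lagrange's theorem, ord_527(364) divides φ(527) = φ(17·31) = (17−1)·(31−1) = 16·30 = 480 = 2^5 · 3 · 5.
Divisors of 480: 1, 2, 3, 4, 5, 6, 8, 10, 12, 15, 16, 20, 24, 30, 32, 40, 48, 60, 80, 96, 120, 160, 240, 480.
Compute 364^d (mod 527) for the divisors d until we hit 1:
364^1 ≡ 364 (mod 527)
364^2 ≡ 219 (mod 527)
364^3 ≡ 139 (mod 527)
364^4 ≡ 4 (mod 527)
364^5 ≡ 402 (mod 527)
364^6 ≡ 349 (mod 527)
364^8 ≡ 16 (mod 527)
364^10 ≡ 342 (mod 527)
364^12 ≡ 64 (mod 527)
364^15 ≡ 464 (mod 527)
364^16 ≡ 256 (mod 527)
364^20 ≡ 497 (mod 527)
364^24 ≡ 407 (mod 527)
364^30 ≡ 280 (mod 527)
364^32 ≡ 188 (mod 527)
364^40 ≡ 373 (mod 527)
364^48 ≡ 171 (mod 527)
364^60 ≡ 404 (mod 527)
364^80 ≡ 1 (mod 527) ✓
The smallest such exponent is 80, so the order of 364 is 80.

80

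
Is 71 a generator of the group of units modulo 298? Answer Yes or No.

Yes

φ(298) = φ(2)·φ(149) = 1·148 = 148 = 2^2 · 37.
Test 71^(148/q) mod 298 for each prime factor q of 148:
71^74 ≡ 297 (mod 298)  [q = 2: ≢ 1 ✓]
71^4 ≡ 29 (mod 298)  [q = 37: ≢ 1 ✓]
Every test exponent gives a nontrivial residue, hence 71 generates the full group.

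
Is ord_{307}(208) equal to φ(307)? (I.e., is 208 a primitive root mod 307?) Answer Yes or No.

Yes

φ(307) = 307 − 1 = 306 = 2 · 3^2 · 17.
Test 208^(306/q) mod 307 for each prime factor q of 306:
208^153 ≡ 306 (mod 307)  [q = 2: ≢ 1 ✓]
208^102 ≡ 289 (mod 307)  [q = 3: ≢ 1 ✓]
208^18 ≡ 304 (mod 307)  [q = 17: ≢ 1 ✓]
Every test exponent gives a nontrivial residue, hence 208 generates the full group.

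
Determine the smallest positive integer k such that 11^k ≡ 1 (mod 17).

16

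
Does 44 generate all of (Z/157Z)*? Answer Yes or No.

No

φ(157) = 157 − 1 = 156 = 2^2 · 3 · 13.
Test 44^(156/q) mod 157 for each prime factor q of 156:
44^78 ≡ 1 (mod 157)  [q = 2: ≡ 1 ✗]
44^52 ≡ 12 (mod 157)  [q = 3: ≢ 1 ✓]
44^12 ≡ 14 (mod 157)  [q = 13: ≢ 1 ✓]
44^78 ≡ 1 shows ord(44) | 78, strictly less than φ(157); not a primitive root.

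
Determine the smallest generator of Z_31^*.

3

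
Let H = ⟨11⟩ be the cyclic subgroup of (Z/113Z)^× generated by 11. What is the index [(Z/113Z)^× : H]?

2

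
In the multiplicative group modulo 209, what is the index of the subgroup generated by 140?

By Lagrange's theorem, ord_209(140) divides φ(209) = φ(11·19) = (11−1)·(19−1) = 10·18 = 180 = 2^2 · 3^2 · 5.
Divisors of 180: 1, 2, 3, 4, 5, 6, 9, 10, 12, 15, 18, 20, 30, 36, 45, 60, 90, 180.
Evaluate successive powers at the divisors of 180:
140^1 ≡ 140 (mod 209)
140^2 ≡ 163 (mod 209)
140^3 ≡ 39 (mod 209)
140^4 ≡ 26 (mod 209)
140^5 ≡ 87 (mod 209)
140^6 ≡ 58 (mod 209)
140^9 ≡ 172 (mod 209)
140^10 ≡ 45 (mod 209)
140^12 ≡ 20 (mod 209)
140^15 ≡ 153 (mod 209)
140^18 ≡ 115 (mod 209)
140^20 ≡ 144 (mod 209)
140^30 ≡ 1 (mod 209) ✓
The order of 140 is 30, so the subgroup it generates has 30 elements.
[(Z/209Z)^× : ⟨140⟩] = 180/30 = 6.

6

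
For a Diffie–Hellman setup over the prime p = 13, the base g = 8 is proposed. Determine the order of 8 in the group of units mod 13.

4

Since 8 ∈ (Z/13Z)^×, its order divides φ(13) = 13 − 1 = 12 = 2^2 · 3.
Divisors of 12: 1, 2, 3, 4, 6, 12.
Compute 8^d (mod 13) for the divisors d until we hit 1:
8^1 ≡ 8 (mod 13)
8^2 ≡ 12 (mod 13)
8^3 ≡ 5 (mod 13)
8^4 ≡ 1 (mod 13) ✓
Hence ord(8) = 4.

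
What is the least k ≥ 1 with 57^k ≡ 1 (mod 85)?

16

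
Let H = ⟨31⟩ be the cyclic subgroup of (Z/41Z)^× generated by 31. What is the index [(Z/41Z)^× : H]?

4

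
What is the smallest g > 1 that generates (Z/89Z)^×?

φ(89) = 89 − 1 = 88 = 2^3 · 11.
Test candidates g = 2, 3, … against the prime factors q ∈ {2, 11} of φ(89): g is a generator iff g^(88/q) ≢ 1 for every such q.
g = 2: 2^44 ≡ 1 — hits 1, so not a primitive root.
g = 3: 3^44 ≡ 88; 3^8 ≡ 64 — none is 1, so 3 is a primitive root.
Hence the least primitive root of 89 is 3.

3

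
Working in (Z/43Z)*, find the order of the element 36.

3

Since 36 ∈ (Z/43Z)^×, its order divides φ(43) = 43 − 1 = 42 = 2 · 3 · 7.
Divisors of 42: 1, 2, 3, 6, 7, 14, 21, 42.
Evaluate successive powers at the divisors of 42:
36^1 ≡ 36
36^2 ≡ 6
36^3 ≡ 1
Therefore the multiplicative order of 36 modulo 43 is 3.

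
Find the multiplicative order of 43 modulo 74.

4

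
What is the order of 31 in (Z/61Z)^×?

The order of 31 must divide φ(61) = 61 − 1 = 60 = 2^2 · 3 · 5.
Divisors of 60: 1, 2, 3, 4, 5, 6, 10, 12, 15, 20, 30, 60.
Evaluate successive powers at the divisors of 60:
31^1 ≡ 31
31^2 ≡ 46
31^3 ≡ 23
31^4 ≡ 42
31^5 ≡ 21
31^6 ≡ 41
31^10 ≡ 14
31^12 ≡ 34
31^15 ≡ 50
31^20 ≡ 13
31^30 ≡ 60
31^60 ≡ 1
So ord_61(31) = 60.

60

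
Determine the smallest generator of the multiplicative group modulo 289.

3

φ(289) = φ(17^2) = 17·(17−1) = 272 = 2^4 · 17.
Test candidates g = 2, 3, … against the prime factors q ∈ {2, 17} of φ(289): g is a generator iff g^(272/q) ≢ 1 for every such q.
g = 2: 2^136 ≡ 1 — hits 1, so not a primitive root.
g = 3: 3^136 ≡ 288; 3^16 ≡ 171 — none is 1, so 3 is a primitive root.
So 3 is the smallest generator of (Z/289Z)^×.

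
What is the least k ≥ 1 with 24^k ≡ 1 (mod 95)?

18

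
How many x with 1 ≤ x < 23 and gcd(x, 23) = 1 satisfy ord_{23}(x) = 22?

10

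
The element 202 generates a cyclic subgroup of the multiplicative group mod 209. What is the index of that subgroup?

Since 202 ∈ (Z/209Z)^×, its order divides φ(209) = φ(11·19) = (11−1)·(19−1) = 10·18 = 180 = 2^2 · 3^2 · 5.
Divisors of 180: 1, 2, 3, 4, 5, 6, 9, 10, 12, 15, 18, 20, 30, 36, 45, 60, 90, 180.
Test each divisor d:
202^1 ≡ 202
202^2 ≡ 49
202^3 ≡ 75
202^4 ≡ 102
202^5 ≡ 122
202^6 ≡ 191
202^9 ≡ 113
202^10 ≡ 45
202^12 ≡ 115
202^15 ≡ 56
202^18 ≡ 20
202^20 ≡ 144
202^30 ≡ 1
Thus |⟨202⟩| = ord(202) = 30.
The index is φ(209) / ord(202) = 180 / 30 = 6.

6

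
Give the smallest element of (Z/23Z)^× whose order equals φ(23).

5

φ(23) = 23 − 1 = 22 = 2 · 11.
Test candidates g = 2, 3, … against the prime factors q ∈ {2, 11} of φ(23): g is a generator iff g^(22/q) ≢ 1 for every such q.
g = 2: 2^11 ≡ 1 — hits 1, so not a primitive root.
g = 3: 3^11 ≡ 1 — hits 1, so not a primitive root.
g = 4: 4^11 ≡ 1 — hits 1, so not a primitive root.
g = 5: 5^11 ≡ 22; 5^2 ≡ 2 — none is 1, so 5 is a primitive root.
Hence the least primitive root of 23 is 5.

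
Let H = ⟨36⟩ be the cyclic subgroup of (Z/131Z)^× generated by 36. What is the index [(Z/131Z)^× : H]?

By Lagrange's theorem, ord_131(36) divides φ(131) = 131 − 1 = 130 = 2 · 5 · 13.
Divisors of 130: 1, 2, 5, 10, 13, 26, 65, 130.
Evaluate successive powers at the divisors of 130:
36^1 ≡ 36 (mod 131)
36^2 ≡ 117 (mod 131)
36^5 ≡ 113 (mod 131)
36^10 ≡ 62 (mod 131)
36^13 ≡ 61 (mod 131)
36^26 ≡ 53 (mod 131)
36^65 ≡ 1 (mod 131) ✓
So ord_131(36) = 65, hence |⟨36⟩| = 65.
Index = |(Z/131Z)^×| / |⟨36⟩| = 130 / 65 = 2.

2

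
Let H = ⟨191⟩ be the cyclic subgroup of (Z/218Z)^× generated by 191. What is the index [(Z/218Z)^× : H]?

By Lagrange's theorem, ord_218(191) divides φ(218) = φ(2)·φ(109) = 1·108 = 108 = 2^2 · 3^3.
Divisors of 108: 1, 2, 3, 4, 6, 9, 12, 18, 27, 36, 54, 108.
Check 191^d mod 218 for each divisor in increasing order:
191^1 ≡ 191
191^2 ≡ 75
191^3 ≡ 155
191^4 ≡ 175
191^6 ≡ 45
191^9 ≡ 217
191^12 ≡ 63
191^18 ≡ 1
The order of 191 is 18, so the subgroup it generates has 18 elements.
[(Z/218Z)^× : ⟨191⟩] = 108/18 = 6.

6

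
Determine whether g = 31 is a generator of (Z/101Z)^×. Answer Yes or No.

No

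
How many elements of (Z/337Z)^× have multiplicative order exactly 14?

6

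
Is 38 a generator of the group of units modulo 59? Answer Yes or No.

Yes

φ(59) = 59 − 1 = 58 = 2 · 29.
Test 38^(58/q) mod 59 for each prime factor q of 58:
38^29 ≡ 58 (mod 59)  [q = 2: ≢ 1 ✓]
38^2 ≡ 28 (mod 59)  [q = 29: ≢ 1 ✓]
None equal 1, so ord_59(38) = 58: 38 is a primitive root.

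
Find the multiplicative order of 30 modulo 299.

By Lagrange's theorem, ord_299(30) divides φ(299) = φ(13·23) = (13−1)·(23−1) = 12·22 = 264 = 2^3 · 3 · 11.
Divisors of 264: 1, 2, 3, 4, 6, 8, 11, 12, 22, 24, 33, 44, 66, 88, 132, 264.
Check 30^d mod 299 for each divisor in increasing order:
30^1 ≡ 30
30^2 ≡ 3
30^3 ≡ 90
30^4 ≡ 9
30^6 ≡ 27
30^8 ≡ 81
30^11 ≡ 114
30^12 ≡ 131
30^22 ≡ 139
30^24 ≡ 118
30^33 ≡ 298
30^44 ≡ 185
30^66 ≡ 1
Therefore the multiplicative order of 30 modulo 299 is 66.

66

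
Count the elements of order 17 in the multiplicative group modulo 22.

0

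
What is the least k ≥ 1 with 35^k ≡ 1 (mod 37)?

36

Since 35 ∈ (Z/37Z)^×, its order divides φ(37) = 37 − 1 = 36 = 2^2 · 3^2.
Divisors of 36: 1, 2, 3, 4, 6, 9, 12, 18, 36.
Test each divisor d:
35^1 ≡ 35
35^2 ≡ 4
35^3 ≡ 29
35^4 ≡ 16
35^6 ≡ 27
35^9 ≡ 6
35^12 ≡ 26
35^18 ≡ 36
35^36 ≡ 1
The smallest such exponent is 36, so the order of 35 is 36.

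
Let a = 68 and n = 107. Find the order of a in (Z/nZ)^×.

106

Since 68 ∈ (Z/107Z)^×, its order divides φ(107) = 107 − 1 = 106 = 2 · 53.
Divisors of 106: 1, 2, 53, 106.
Test each divisor d:
68^1 ≡ 68
68^2 ≡ 23
68^53 ≡ 106
68^106 ≡ 1
The smallest such exponent is 106, so the order of 68 is 106.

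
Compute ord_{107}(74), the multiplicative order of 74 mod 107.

By Lagrange's theorem, ord_107(74) divides φ(107) = 107 − 1 = 106 = 2 · 53.
Divisors of 106: 1, 2, 53, 106.
Compute 74^d (mod 107) for the divisors d until we hit 1:
74^1 ≡ 74
74^2 ≡ 19
74^53 ≡ 106
74^106 ≡ 1
Hence ord(74) = 106.

106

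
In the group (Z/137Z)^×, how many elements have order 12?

0

φ(137) = 137 − 1 = 136 = 2^3 · 17.
In a cyclic group of order 136, there are φ(d) elements of order d for each divisor d of 136, and zero for non-divisors.
12 does not divide 136, so no element of (Z/137Z)^× has order 12.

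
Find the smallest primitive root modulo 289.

3

φ(289) = φ(17^2) = 17·(17−1) = 272 = 2^4 · 17.
g is a primitive root iff g^(272/q) ≢ 1 (mod 289) for each prime q ∈ {2, 17}.
g = 2: 2^136 ≡ 1 — hits 1, so not a primitive root.
g = 3: 3^136 ≡ 288; 3^16 ≡ 171 — none is 1, so 3 is a primitive root.
So 3 is the smallest generator of (Z/289Z)^×.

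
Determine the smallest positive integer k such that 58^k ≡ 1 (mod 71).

ord(58) | φ(71) = 71 − 1 = 70 = 2 · 5 · 7.
Divisors of 70: 1, 2, 5, 7, 10, 14, 35, 70.
Compute 58^d (mod 71) for the divisors d until we hit 1:
58^1 ≡ 58 (mod 71)
58^2 ≡ 27 (mod 71)
58^5 ≡ 37 (mod 71)
58^7 ≡ 5 (mod 71)
58^10 ≡ 20 (mod 71)
58^14 ≡ 25 (mod 71)
58^35 ≡ 1 (mod 71) ✓
The smallest such exponent is 35, so the order of 58 is 35.

35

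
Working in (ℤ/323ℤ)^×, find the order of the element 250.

144

By Lagrange's theorem, ord_323(250) divides φ(323) = φ(17·19) = (17−1)·(19−1) = 16·18 = 288 = 2^5 · 3^2.
Divisors of 288: 1, 2, 3, 4, 6, 8, 9, 12, 16, 18, 24, 32, 36, 48, 72, 96, 144, 288.
Test each divisor d:
250^1 ≡ 250
250^2 ≡ 161
250^3 ≡ 198
250^4 ≡ 81
250^6 ≡ 121
250^8 ≡ 101
250^9 ≡ 56
250^12 ≡ 106
250^16 ≡ 188
250^18 ≡ 229
250^24 ≡ 254
250^32 ≡ 137
250^36 ≡ 115
250^48 ≡ 239
250^72 ≡ 305
250^96 ≡ 273
250^144 ≡ 1
Therefore the multiplicative order of 250 modulo 323 is 144.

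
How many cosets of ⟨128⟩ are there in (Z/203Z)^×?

14

Since 128 ∈ (Z/203Z)^×, its order divides φ(203) = φ(7·29) = (7−1)·(29−1) = 6·28 = 168 = 2^3 · 3 · 7.
Divisors of 168: 1, 2, 3, 4, 6, 7, 8, 12, 14, 21, 24, 28, 42, 56, 84, 168.
Check 128^d mod 203 for each divisor in increasing order:
128^1 ≡ 128 (mod 203)
128^2 ≡ 144 (mod 203)
128^3 ≡ 162 (mod 203)
128^4 ≡ 30 (mod 203)
128^6 ≡ 57 (mod 203)
128^7 ≡ 191 (mod 203)
128^8 ≡ 88 (mod 203)
128^12 ≡ 1 (mod 203) ✓
The order of 128 is 12, so the subgroup it generates has 12 elements.
Index = |(Z/203Z)^×| / |⟨128⟩| = 168 / 12 = 14.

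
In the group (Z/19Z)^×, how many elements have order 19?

0

φ(19) = 19 − 1 = 18 = 2 · 3^2.
In a cyclic group of order 18, there are φ(d) elements of order d for each divisor d of 18, and zero for non-divisors.
19 does not divide 18, so no element of (Z/19Z)^× has order 19.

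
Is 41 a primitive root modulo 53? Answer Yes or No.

Yes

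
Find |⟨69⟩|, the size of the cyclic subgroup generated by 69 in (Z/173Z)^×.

172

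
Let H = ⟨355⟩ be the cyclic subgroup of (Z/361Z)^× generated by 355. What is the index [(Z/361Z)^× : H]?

The order of 355 must divide φ(361) = φ(19^2) = 19·(19−1) = 342 = 2 · 3^2 · 19.
Divisors of 342: 1, 2, 3, 6, 9, 18, 19, 38, 57, 114, 171, 342.
Test each divisor d:
355^1 ≡ 355
355^2 ≡ 36
355^3 ≡ 145
355^6 ≡ 87
355^9 ≡ 341
355^18 ≡ 39
355^19 ≡ 127
355^38 ≡ 245
355^57 ≡ 69
355^114 ≡ 68
355^171 ≡ 360
355^342 ≡ 1
Thus |⟨355⟩| = ord(355) = 342.
Index = |(Z/361Z)^×| / |⟨355⟩| = 342 / 342 = 1.

1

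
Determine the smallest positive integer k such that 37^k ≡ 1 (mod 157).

ord(37) | φ(157) = 157 − 1 = 156 = 2^2 · 3 · 13.
Divisors of 156: 1, 2, 3, 4, 6, 12, 13, 26, 39, 52, 78, 156.
Test each divisor d:
37^1 ≡ 37 (mod 157)
37^2 ≡ 113 (mod 157)
37^3 ≡ 99 (mod 157)
37^4 ≡ 52 (mod 157)
37^6 ≡ 67 (mod 157)
37^12 ≡ 93 (mod 157)
37^13 ≡ 144 (mod 157)
37^26 ≡ 12 (mod 157)
37^39 ≡ 1 (mod 157) ✓
Hence ord(37) = 39.

39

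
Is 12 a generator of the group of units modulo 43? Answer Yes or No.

φ(43) = 43 − 1 = 42 = 2 · 3 · 7.
It suffices to check that the order of 12 is not a proper divisor of 42: compute 12^(42/q) for q ∈ {2, 3, 7}.
12^21 ≡ 42 (mod 43)  [q = 2: ≢ 1 ✓]
12^14 ≡ 36 (mod 43)  [q = 3: ≢ 1 ✓]
12^6 ≡ 21 (mod 43)  [q = 7: ≢ 1 ✓]
Every test exponent gives a nontrivial residue, hence 12 generates the full group.

Yes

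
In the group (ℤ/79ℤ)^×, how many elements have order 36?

0

φ(79) = 79 − 1 = 78 = 2 · 3 · 13.
Since (Z/79Z)^× is cyclic of order 78, the number of elements of order d is φ(d) when d | 78 and 0 otherwise.
36 does not divide 78, so no element of (Z/79Z)^× has order 36.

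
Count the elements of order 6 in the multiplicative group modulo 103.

φ(103) = 103 − 1 = 102 = 2 · 3 · 17.
In a cyclic group of order 102, there are φ(d) elements of order d for each divisor d of 102, and zero for non-divisors.
6 = 2 · 3 divides 102, and φ(6) = 2.

2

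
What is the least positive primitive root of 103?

φ(103) = 103 − 1 = 102 = 2 · 3 · 17.
Test candidates g = 2, 3, … against the prime factors q ∈ {2, 3, 17} of φ(103): g is a generator iff g^(102/q) ≢ 1 for every such q.
g = 2: 2^51 ≡ 1 — hits 1, so not a primitive root.
g = 3: 3^51 ≡ 102; 3^34 ≡ 1 — hits 1, so not a primitive root.
g = 4: 4^51 ≡ 1 — hits 1, so not a primitive root.
g = 5: 5^51 ≡ 102; 5^34 ≡ 56; 5^6 ≡ 72 — none is 1, so 5 is a primitive root.
So 5 is the smallest generator of (Z/103Z)^×.

5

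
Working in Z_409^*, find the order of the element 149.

408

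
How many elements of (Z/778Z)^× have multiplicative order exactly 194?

φ(778) = φ(2)·φ(389) = 1·388 = 388 = 2^2 · 97.
Since (Z/778Z)^× is cyclic of order 388, the number of elements of order d is φ(d) when d | 388 and 0 otherwise.
194 = 2 · 97 divides 388, and φ(194) = 96.

96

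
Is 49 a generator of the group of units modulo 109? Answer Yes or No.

φ(109) = 109 − 1 = 108 = 2^2 · 3^3.
It suffices to check that the order of 49 is not a proper divisor of 108: compute 49^(108/q) for q ∈ {2, 3}.
49^54 ≡ 1 (mod 109)  [q = 2: ≡ 1 ✗]
49^36 ≡ 45 (mod 109)  [q = 3: ≢ 1 ✓]
The check at q = 2 fails, so 49 generates a proper subgroup.

No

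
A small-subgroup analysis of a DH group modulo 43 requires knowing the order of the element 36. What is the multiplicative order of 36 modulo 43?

3

By Lagrange's theorem, ord_43(36) divides φ(43) = 43 − 1 = 42 = 2 · 3 · 7.
Divisors of 42: 1, 2, 3, 6, 7, 14, 21, 42.
Test each divisor d:
36^1 ≡ 36
36^2 ≡ 6
36^3 ≡ 1
So ord_43(36) = 3.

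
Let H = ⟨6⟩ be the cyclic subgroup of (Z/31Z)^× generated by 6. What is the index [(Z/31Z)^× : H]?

By Lagrange's theorem, ord_31(6) divides φ(31) = 31 − 1 = 30 = 2 · 3 · 5.
Divisors of 30: 1, 2, 3, 5, 6, 10, 15, 30.
Compute 6^d (mod 31) for the divisors d until we hit 1:
6^1 ≡ 6
6^2 ≡ 5
6^3 ≡ 30
6^5 ≡ 26
6^6 ≡ 1
Thus |⟨6⟩| = ord(6) = 6.
[(Z/31Z)^× : ⟨6⟩] = 30/6 = 5.

5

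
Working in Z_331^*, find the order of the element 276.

165

The order of 276 must divide φ(331) = 331 − 1 = 330 = 2 · 3 · 5 · 11.
Divisors of 330: 1, 2, 3, 5, 6, 10, 11, 15, 22, 30, 33, 55, 66, 110, 165, 330.
Test each divisor d:
276^1 ≡ 276 (mod 331)
276^2 ≡ 46 (mod 331)
276^3 ≡ 118 (mod 331)
276^5 ≡ 132 (mod 331)
276^6 ≡ 22 (mod 331)
276^10 ≡ 212 (mod 331)
276^11 ≡ 256 (mod 331)
276^15 ≡ 180 (mod 331)
276^22 ≡ 329 (mod 331)
276^30 ≡ 293 (mod 331)
276^33 ≡ 150 (mod 331)
276^55 ≡ 31 (mod 331)
276^66 ≡ 323 (mod 331)
276^110 ≡ 299 (mod 331)
276^165 ≡ 1 (mod 331) ✓
Hence ord(276) = 165.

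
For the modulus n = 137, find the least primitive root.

φ(137) = 137 − 1 = 136 = 2^3 · 17.
Test candidates g = 2, 3, … against the prime factors q ∈ {2, 17} of φ(137): g is a generator iff g^(136/q) ≢ 1 for every such q.
g = 2: 2^68 ≡ 1 — hits 1, so not a primitive root.
g = 3: 3^68 ≡ 136; 3^8 ≡ 122 — none is 1, so 3 is a primitive root.
So 3 is the smallest generator of (Z/137Z)^×.

3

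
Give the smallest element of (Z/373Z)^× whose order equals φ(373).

φ(373) = 373 − 1 = 372 = 2^2 · 3 · 31.
Test candidates g = 2, 3, … against the prime factors q ∈ {2, 3, 31} of φ(373): g is a generator iff g^(372/q) ≢ 1 for every such q.
g = 2: 2^186 ≡ 372; 2^124 ≡ 284; 2^12 ≡ 366 — none is 1, so 2 is a primitive root.
The smallest primitive root modulo 373 is 2.

2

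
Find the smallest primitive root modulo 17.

3

φ(17) = 17 − 1 = 16 = 2^4.
g is a primitive root iff g^(16/q) ≢ 1 (mod 17) for each prime q ∈ {2}.
g = 2: 2^8 ≡ 1 — hits 1, so not a primitive root.
g = 3: 3^8 ≡ 16 — none is 1, so 3 is a primitive root.
Hence the least primitive root of 17 is 3.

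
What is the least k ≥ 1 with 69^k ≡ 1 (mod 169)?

ord(69) | φ(169) = φ(13^2) = 13·(13−1) = 156 = 2^2 · 3 · 13.
Divisors of 156: 1, 2, 3, 4, 6, 12, 13, 26, 39, 52, 78, 156.
Compute 69^d (mod 169) for the divisors d until we hit 1:
69^1 ≡ 69
69^2 ≡ 29
69^3 ≡ 142
69^4 ≡ 165
69^6 ≡ 53
69^12 ≡ 105
69^13 ≡ 147
69^26 ≡ 146
69^39 ≡ 168
69^52 ≡ 22
69^78 ≡ 1
So ord_169(69) = 78.

78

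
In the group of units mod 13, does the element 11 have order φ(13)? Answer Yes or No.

Yes

φ(13) = 13 − 1 = 12 = 2^2 · 3.
An element g generates (Z/13Z)^× iff g^(12/q) ≢ 1 (mod 13) for each prime q ∈ {2, 3}.
11^6 ≡ 12 (mod 13)  [q = 2: ≢ 1 ✓]
11^4 ≡ 3 (mod 13)  [q = 3: ≢ 1 ✓]
Every test exponent gives a nontrivial residue, hence 11 generates the full group.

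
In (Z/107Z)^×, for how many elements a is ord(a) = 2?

φ(107) = 107 − 1 = 106 = 2 · 53.
Since (Z/107Z)^× is cyclic of order 106, the number of elements of order d is φ(d) when d | 106 and 0 otherwise.
2 | 106, and φ(2) = 2 − 1 = 1.

1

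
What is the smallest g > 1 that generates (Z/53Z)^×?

2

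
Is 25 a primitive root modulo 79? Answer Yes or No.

φ(79) = 79 − 1 = 78 = 2 · 3 · 13.
Test 25^(78/q) mod 79 for each prime factor q of 78:
25^39 ≡ 1 (mod 79)  [q = 2: ≡ 1 ✗]
25^26 ≡ 23 (mod 79)  [q = 3: ≢ 1 ✓]
25^6 ≡ 52 (mod 79)  [q = 13: ≢ 1 ✓]
Since 25^39 ≡ 1, the order of 25 divides 39 < 78, so 25 is not a primitive root.

No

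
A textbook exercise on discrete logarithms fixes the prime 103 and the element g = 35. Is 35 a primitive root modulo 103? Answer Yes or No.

φ(103) = 103 − 1 = 102 = 2 · 3 · 17.
35 is a primitive root mod 103 iff 35^(φ(103)/q) ≢ 1 for every prime q | φ(103), i.e. q ∈ {2, 3, 17}.
35^51 ≡ 102 (mod 103)  [q = 2: ≢ 1 ✓]
35^34 ≡ 46 (mod 103)  [q = 3: ≢ 1 ✓]
35^6 ≡ 8 (mod 103)  [q = 17: ≢ 1 ✓]
None equal 1, so ord_103(35) = 102: 35 is a primitive root.

Yes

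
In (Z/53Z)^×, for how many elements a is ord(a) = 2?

φ(53) = 53 − 1 = 52 = 2^2 · 13.
Since (Z/53Z)^× is cyclic of order 52, the number of elements of order d is φ(d) when d | 52 and 0 otherwise.
2 | 52, and φ(2) = 2 − 1 = 1.

1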